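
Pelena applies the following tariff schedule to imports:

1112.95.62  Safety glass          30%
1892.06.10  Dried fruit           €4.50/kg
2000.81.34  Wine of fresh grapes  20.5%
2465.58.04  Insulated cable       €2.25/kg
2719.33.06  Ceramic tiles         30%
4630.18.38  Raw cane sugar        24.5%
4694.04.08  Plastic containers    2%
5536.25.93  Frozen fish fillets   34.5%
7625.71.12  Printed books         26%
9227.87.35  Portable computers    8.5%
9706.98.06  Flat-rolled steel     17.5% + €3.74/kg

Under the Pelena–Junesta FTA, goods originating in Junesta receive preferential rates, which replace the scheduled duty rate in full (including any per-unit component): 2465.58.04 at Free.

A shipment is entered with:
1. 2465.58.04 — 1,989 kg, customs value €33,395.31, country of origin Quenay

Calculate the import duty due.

Line 1 (2465.58.04, Quenay, 1,989 kg, €33,395.31):
Base rate for 2465.58.04 is €2.25/kg.
2465.58.04 has an FTA preferential rate, but origin Quenay is not Junesta; base rate stands.
Duty = 1,989 × €2.25 = €4,475.25.

€4,475.25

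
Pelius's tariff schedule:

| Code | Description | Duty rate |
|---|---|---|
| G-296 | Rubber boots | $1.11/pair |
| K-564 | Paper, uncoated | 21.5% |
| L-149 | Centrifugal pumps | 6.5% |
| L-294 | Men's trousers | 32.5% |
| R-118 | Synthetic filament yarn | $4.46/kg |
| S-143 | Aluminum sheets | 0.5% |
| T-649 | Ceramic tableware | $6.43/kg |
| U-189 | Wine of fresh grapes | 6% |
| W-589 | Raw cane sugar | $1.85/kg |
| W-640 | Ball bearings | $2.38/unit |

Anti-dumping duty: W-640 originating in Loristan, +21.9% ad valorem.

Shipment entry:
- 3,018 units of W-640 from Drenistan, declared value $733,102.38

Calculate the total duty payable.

$7,182.84

Line 1 (W-640, Drenistan, 3,018 units, $733,102.38):
Base rate for W-640 is $2.38/unit.
The additional-duty order on W-640 targets Loristan, not Drenistan; it does not apply.
Duty = 3,018 × $2.38 = $7,182.84.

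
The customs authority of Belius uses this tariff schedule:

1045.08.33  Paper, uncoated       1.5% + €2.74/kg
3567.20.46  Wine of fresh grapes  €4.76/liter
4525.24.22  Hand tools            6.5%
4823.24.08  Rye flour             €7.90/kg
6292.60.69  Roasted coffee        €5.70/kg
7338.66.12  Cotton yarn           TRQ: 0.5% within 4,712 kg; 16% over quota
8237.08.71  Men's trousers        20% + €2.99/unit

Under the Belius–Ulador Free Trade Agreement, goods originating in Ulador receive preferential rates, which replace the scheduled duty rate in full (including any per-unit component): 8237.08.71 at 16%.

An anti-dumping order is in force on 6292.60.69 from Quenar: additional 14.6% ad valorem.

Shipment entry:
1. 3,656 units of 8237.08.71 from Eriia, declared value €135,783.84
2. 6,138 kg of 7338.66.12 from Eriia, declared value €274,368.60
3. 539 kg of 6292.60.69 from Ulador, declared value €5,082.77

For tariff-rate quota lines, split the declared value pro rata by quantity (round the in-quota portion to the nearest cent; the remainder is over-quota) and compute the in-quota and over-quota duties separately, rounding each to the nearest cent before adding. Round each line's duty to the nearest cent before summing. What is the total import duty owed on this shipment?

Line 1 (8237.08.71, Eriia, 3,656 units, €135,783.84):
Base rate for 8237.08.71 is 20% + €2.99/unit.
8237.08.71 has an FTA preferential rate, but origin Eriia is not Ulador; base rate stands.
Duty = €135,783.84 × 20% + 3,656 × €2.99 = €38,088.21.
Line 2 (7338.66.12, Eriia, 6,138 kg, €274,368.60):
Code 7338.66.12 is under a tariff-rate quota (threshold 4,712 kg). In-quota: 4,712 kg at 0.5%; over-quota: 1,426 kg at 16%.
Pro-rata value split: in-quota = €274,368.60 × 4,712/6,138 = €210,626.40; over-quota = €274,368.60 − €210,626.40 = €63,742.20.
In-quota duty = €210,626.40 × 0.5% = €1,053.13. Over-quota duty = €63,742.20 × 16% = €10,198.75.
Line duty = €1,053.13 + €10,198.75 = €11,251.88.
Line 3 (6292.60.69, Ulador, 539 kg, €5,082.77):
Base rate for 6292.60.69 is €5.70/kg.
Origin Ulador is the FTA partner but 6292.60.69 is not on the preference list; base rate stands.
The additional-duty order on 6292.60.69 targets Quenar, not Ulador; it does not apply.
Duty = 539 × €5.70 = €3,072.30.
Total = €38,088.21 + €11,251.88 + €3,072.30 = €52,412.39.

€52,412.39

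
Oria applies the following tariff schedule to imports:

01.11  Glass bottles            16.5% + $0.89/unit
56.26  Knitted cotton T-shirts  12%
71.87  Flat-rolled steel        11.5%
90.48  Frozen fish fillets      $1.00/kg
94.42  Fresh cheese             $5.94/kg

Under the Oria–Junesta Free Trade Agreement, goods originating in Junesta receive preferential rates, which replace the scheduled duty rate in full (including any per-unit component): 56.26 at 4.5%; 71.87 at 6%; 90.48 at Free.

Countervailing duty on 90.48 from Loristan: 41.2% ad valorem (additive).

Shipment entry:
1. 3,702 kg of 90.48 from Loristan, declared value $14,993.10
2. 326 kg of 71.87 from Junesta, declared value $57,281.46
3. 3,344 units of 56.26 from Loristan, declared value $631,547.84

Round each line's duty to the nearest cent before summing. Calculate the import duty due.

Line 1 (90.48, Loristan, 3,702 kg, $14,993.10):
Base rate for 90.48 is $1.00/kg.
90.48 has an FTA preferential rate, but origin Loristan is not Junesta; base rate stands.
Additional duty on 90.48 from Loristan: +41.2% ad valorem. Applied ad valorem rate = 41.2%.
Duty = $14,993.10 × 41.2% + 3,702 × $1.00 = $9,879.16.
Line 2 (71.87, Junesta, 326 kg, $57,281.46):
Base rate for 71.87 is 11.5%.
Origin Junesta qualifies under the Oria–Junesta agreement and 71.87 is covered: preferential rate 6% applies instead.
Duty = $57,281.46 × 6% = $3,436.89.
Line 3 (56.26, Loristan, 3,344 units, $631,547.84):
Base rate for 56.26 is 12%.
56.26 has an FTA preferential rate, but origin Loristan is not Junesta; base rate stands.
Duty = $631,547.84 × 12% = $75,785.74.
Total = $9,879.16 + $3,436.89 + $75,785.74 = $89,101.79.

$89,101.79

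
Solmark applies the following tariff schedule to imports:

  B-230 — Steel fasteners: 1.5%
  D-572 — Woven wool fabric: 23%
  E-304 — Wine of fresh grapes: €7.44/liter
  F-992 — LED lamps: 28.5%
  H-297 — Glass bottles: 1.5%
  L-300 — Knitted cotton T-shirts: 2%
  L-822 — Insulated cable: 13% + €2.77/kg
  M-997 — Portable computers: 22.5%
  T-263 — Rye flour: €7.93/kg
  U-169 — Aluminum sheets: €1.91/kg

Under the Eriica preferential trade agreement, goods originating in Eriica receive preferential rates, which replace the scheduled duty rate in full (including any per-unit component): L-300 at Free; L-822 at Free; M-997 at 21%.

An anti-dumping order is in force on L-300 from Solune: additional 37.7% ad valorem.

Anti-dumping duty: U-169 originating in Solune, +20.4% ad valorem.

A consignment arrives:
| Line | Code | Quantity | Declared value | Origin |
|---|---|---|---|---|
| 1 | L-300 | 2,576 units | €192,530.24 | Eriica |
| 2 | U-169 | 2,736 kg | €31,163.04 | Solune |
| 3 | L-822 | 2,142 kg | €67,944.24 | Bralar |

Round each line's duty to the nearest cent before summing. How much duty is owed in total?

€26,349.11

Line 1 (L-300, Eriica, 2,576 units, €192,530.24):
Base rate for L-300 is 2%.
Origin Eriica qualifies under the Solmark–Eriica agreement and L-300 is covered: preferential rate Free applies instead.
The additional-duty order on L-300 targets Solune, not Eriica; it does not apply.
Duty = €192,530.24 × 0% = €0.00.
Line 2 (U-169, Solune, 2,736 kg, €31,163.04):
Base rate for U-169 is €1.91/kg.
Additional duty on U-169 from Solune: +20.4% ad valorem. Applied ad valorem rate = 20.4%.
Duty = €31,163.04 × 20.4% + 2,736 × €1.91 = €11,583.02.
Line 3 (L-822, Bralar, 2,142 kg, €67,944.24):
Base rate for L-822 is 13% + €2.77/kg.
L-822 has an FTA preferential rate, but origin Bralar is not Eriica; base rate stands.
Duty = €67,944.24 × 13% + 2,142 × €2.77 = €14,766.09.
Total = €0.00 + €11,583.02 + €14,766.09 = €26,349.11.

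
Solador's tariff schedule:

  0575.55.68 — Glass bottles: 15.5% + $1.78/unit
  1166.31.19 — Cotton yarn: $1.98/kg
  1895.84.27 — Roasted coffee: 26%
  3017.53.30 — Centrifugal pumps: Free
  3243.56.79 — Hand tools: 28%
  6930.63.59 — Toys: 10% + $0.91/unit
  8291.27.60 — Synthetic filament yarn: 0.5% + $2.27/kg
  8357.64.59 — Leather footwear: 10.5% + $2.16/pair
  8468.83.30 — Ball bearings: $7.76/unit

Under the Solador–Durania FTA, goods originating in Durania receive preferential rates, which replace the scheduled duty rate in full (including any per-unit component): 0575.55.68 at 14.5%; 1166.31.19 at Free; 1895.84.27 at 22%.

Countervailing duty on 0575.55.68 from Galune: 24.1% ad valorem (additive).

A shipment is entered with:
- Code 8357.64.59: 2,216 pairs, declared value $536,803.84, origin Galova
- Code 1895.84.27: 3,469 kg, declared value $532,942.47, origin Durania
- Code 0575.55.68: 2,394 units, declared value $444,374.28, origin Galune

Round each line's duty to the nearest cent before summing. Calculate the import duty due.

$358,631.83

Line 1 (8357.64.59, Galova, 2,216 pairs, $536,803.84):
Base rate for 8357.64.59 is 10.5% + $2.16/pair.
Duty = $536,803.84 × 10.5% + 2,216 × $2.16 = $61,150.96.
Line 2 (1895.84.27, Durania, 3,469 kg, $532,942.47):
Base rate for 1895.84.27 is 26%.
Origin Durania qualifies under the Solador–Durania agreement and 1895.84.27 is covered: preferential rate 22% applies instead.
Duty = $532,942.47 × 22% = $117,247.34.
Line 3 (0575.55.68, Galune, 2,394 units, $444,374.28):
Base rate for 0575.55.68 is 15.5% + $1.78/unit.
0575.55.68 has an FTA preferential rate, but origin Galune is not Durania; base rate stands.
Additional duty on 0575.55.68 from Galune: +24.1%. Applied ad valorem rate: 15.5% + 24.1% = 39.6%.
Duty = $444,374.28 × 39.6% + 2,394 × $1.78 = $180,233.53.
Total = $61,150.96 + $117,247.34 + $180,233.53 = $358,631.83.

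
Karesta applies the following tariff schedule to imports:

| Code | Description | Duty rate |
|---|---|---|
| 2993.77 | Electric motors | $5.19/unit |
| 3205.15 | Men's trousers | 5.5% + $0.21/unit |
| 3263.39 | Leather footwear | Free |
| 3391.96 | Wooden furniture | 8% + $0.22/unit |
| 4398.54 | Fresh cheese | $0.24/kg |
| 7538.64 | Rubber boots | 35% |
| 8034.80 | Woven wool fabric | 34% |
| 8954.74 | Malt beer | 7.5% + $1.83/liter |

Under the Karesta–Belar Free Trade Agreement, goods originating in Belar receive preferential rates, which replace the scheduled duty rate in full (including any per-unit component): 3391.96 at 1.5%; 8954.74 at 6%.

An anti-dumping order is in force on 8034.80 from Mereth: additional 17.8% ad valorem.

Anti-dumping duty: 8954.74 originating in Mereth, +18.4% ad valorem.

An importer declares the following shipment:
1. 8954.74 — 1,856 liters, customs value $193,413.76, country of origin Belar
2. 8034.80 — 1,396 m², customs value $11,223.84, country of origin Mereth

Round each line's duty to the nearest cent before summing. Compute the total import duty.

Line 1 (8954.74, Belar, 1,856 liters, $193,413.76):
Base rate for 8954.74 is 7.5% + $1.83/liter.
Origin Belar qualifies under the Karesta–Belar agreement and 8954.74 is covered: preferential rate 6% applies instead.
The additional-duty order on 8954.74 targets Mereth, not Belar; it does not apply.
Duty = $193,413.76 × 6% = $11,604.83.
Line 2 (8034.80, Mereth, 1,396 m², $11,223.84):
Base rate for 8034.80 is 34%.
Additional duty on 8034.80 from Mereth: +17.8%. Applied ad valorem rate: 34% + 17.8% = 51.8%.
Duty = $11,223.84 × 51.8% = $5,813.95.
Total = $11,604.83 + $5,813.95 = $17,418.78.

$17,418.78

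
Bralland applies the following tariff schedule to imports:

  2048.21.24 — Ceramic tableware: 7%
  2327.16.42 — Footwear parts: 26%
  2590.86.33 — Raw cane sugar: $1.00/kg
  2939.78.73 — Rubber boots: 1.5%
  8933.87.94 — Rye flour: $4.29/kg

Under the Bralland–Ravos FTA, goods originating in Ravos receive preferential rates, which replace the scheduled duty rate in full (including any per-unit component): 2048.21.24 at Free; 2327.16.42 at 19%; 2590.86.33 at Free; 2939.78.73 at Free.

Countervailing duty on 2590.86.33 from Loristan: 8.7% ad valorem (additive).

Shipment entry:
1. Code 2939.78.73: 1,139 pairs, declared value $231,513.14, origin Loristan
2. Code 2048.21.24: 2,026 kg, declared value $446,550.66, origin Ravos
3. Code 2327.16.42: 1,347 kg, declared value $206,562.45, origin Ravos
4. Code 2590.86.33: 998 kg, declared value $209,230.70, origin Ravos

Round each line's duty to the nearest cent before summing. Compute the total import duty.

Line 1 (2939.78.73, Loristan, 1,139 pairs, $231,513.14):
Base rate for 2939.78.73 is 1.5%.
2939.78.73 has an FTA preferential rate, but origin Loristan is not Ravos; base rate stands.
Duty = $231,513.14 × 1.5% = $3,472.70.
Line 2 (2048.21.24, Ravos, 2,026 kg, $446,550.66):
Base rate for 2048.21.24 is 7%.
Origin Ravos qualifies under the Bralland–Ravos agreement and 2048.21.24 is covered: preferential rate Free applies instead.
Duty = $446,550.66 × 0% = $0.00.
Line 3 (2327.16.42, Ravos, 1,347 kg, $206,562.45):
Base rate for 2327.16.42 is 26%.
Origin Ravos qualifies under the Bralland–Ravos agreement and 2327.16.42 is covered: preferential rate 19% applies instead.
Duty = $206,562.45 × 19% = $39,246.87.
Line 4 (2590.86.33, Ravos, 998 kg, $209,230.70):
Base rate for 2590.86.33 is $1.00/kg.
Origin Ravos qualifies under the Bralland–Ravos agreement and 2590.86.33 is covered: preferential rate Free applies instead.
The additional-duty order on 2590.86.33 targets Loristan, not Ravos; it does not apply.
Duty = $209,230.70 × 0% = $0.00.
Total = $3,472.70 + $0.00 + $39,246.87 + $0.00 = $42,719.57.

$42,719.57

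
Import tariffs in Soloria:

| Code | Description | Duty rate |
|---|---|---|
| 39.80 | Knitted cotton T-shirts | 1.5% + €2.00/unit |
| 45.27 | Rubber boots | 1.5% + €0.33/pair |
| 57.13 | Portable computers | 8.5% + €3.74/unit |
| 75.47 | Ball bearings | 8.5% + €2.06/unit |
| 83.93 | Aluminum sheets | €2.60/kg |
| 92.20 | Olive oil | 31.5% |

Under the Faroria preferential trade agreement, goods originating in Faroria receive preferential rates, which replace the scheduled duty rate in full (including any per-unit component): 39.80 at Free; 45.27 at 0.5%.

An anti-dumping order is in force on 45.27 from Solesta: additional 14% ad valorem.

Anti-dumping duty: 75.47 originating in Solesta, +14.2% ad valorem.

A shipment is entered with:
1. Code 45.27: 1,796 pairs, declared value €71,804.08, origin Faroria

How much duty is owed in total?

€359.02

Line 1 (45.27, Faroria, 1,796 pairs, €71,804.08):
Base rate for 45.27 is 1.5% + €0.33/pair.
Origin Faroria qualifies under the Soloria–Faroria agreement and 45.27 is covered: preferential rate 0.5% applies instead.
The additional-duty order on 45.27 targets Solesta, not Faroria; it does not apply.
Duty = €71,804.08 × 0.5% = €359.02.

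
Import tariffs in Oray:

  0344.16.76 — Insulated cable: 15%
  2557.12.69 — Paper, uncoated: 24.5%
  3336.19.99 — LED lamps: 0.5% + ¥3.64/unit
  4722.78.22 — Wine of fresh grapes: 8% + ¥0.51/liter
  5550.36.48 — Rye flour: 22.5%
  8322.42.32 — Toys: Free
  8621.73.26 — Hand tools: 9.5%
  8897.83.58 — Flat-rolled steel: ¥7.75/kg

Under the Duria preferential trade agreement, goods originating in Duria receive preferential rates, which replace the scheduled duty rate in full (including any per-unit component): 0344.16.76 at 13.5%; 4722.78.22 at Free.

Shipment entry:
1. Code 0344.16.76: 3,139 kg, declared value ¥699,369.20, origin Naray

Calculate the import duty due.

¥104,905.38

Line 1 (0344.16.76, Naray, 3,139 kg, ¥699,369.20):
Base rate for 0344.16.76 is 15%.
0344.16.76 has an FTA preferential rate, but origin Naray is not Duria; base rate stands.
Duty = ¥699,369.20 × 15% = ¥104,905.38.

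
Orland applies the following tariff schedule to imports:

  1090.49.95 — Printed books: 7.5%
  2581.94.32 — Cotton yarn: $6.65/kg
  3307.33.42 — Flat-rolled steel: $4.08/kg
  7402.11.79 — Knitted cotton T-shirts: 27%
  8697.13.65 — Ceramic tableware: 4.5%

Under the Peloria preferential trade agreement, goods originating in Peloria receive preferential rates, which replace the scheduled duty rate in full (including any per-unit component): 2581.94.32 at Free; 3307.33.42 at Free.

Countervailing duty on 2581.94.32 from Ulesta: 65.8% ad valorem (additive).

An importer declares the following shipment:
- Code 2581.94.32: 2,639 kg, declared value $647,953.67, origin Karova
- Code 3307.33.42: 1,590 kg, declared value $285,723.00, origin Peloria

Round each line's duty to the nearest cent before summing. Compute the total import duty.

$17,549.35

Line 1 (2581.94.32, Karova, 2,639 kg, $647,953.67):
Base rate for 2581.94.32 is $6.65/kg.
2581.94.32 has an FTA preferential rate, but origin Karova is not Peloria; base rate stands.
The additional-duty order on 2581.94.32 targets Ulesta, not Karova; it does not apply.
Duty = 2,639 × $6.65 = $17,549.35.
Line 2 (3307.33.42, Peloria, 1,590 kg, $285,723.00):
Base rate for 3307.33.42 is $4.08/kg.
Origin Peloria qualifies under the Orland–Peloria agreement and 3307.33.42 is covered: preferential rate Free applies instead.
Duty = $285,723.00 × 0% = $0.00.
Total = $17,549.35 + $0.00 = $17,549.35.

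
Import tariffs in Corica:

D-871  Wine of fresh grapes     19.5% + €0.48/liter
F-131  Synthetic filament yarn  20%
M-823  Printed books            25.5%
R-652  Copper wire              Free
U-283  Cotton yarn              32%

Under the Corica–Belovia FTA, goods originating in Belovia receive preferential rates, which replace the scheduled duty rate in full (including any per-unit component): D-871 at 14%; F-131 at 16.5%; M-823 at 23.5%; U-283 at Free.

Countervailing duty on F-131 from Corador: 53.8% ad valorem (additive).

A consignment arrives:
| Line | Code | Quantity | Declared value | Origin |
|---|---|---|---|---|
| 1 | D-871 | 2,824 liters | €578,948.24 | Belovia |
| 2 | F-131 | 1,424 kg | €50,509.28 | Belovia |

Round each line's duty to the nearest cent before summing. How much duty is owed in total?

€89,386.78

Line 1 (D-871, Belovia, 2,824 liters, €578,948.24):
Base rate for D-871 is 19.5% + €0.48/liter.
Origin Belovia qualifies under the Corica–Belovia agreement and D-871 is covered: preferential rate 14% applies instead.
Duty = €578,948.24 × 14% = €81,052.75.
Line 2 (F-131, Belovia, 1,424 kg, €50,509.28):
Base rate for F-131 is 20%.
Origin Belovia qualifies under the Corica–Belovia agreement and F-131 is covered: preferential rate 16.5% applies instead.
The additional-duty order on F-131 targets Corador, not Belovia; it does not apply.
Duty = €50,509.28 × 16.5% = €8,334.03.
Total = €81,052.75 + €8,334.03 = €89,386.78.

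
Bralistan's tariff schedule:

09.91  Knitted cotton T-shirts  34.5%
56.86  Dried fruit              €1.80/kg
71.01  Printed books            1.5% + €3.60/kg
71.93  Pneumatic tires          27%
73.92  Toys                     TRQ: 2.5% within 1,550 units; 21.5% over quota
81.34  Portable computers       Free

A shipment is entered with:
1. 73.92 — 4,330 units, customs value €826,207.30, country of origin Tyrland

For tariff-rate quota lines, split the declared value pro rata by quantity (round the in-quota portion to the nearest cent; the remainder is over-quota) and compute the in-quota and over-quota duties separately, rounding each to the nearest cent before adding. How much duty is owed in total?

€121,441.03

Line 1 (73.92, Tyrland, 4,330 units, €826,207.30):
Code 73.92 is under a tariff-rate quota (threshold 1,550 units). In-quota: 1,550 units at 2.5%; over-quota: 2,780 units at 21.5%.
Pro-rata value split: in-quota = €826,207.30 × 1,550/4,330 = €295,755.50; over-quota = €826,207.30 − €295,755.50 = €530,451.80.
In-quota duty = €295,755.50 × 2.5% = €7,393.89. Over-quota duty = €530,451.80 × 21.5% = €114,047.14.
Line duty = €7,393.89 + €114,047.14 = €121,441.03.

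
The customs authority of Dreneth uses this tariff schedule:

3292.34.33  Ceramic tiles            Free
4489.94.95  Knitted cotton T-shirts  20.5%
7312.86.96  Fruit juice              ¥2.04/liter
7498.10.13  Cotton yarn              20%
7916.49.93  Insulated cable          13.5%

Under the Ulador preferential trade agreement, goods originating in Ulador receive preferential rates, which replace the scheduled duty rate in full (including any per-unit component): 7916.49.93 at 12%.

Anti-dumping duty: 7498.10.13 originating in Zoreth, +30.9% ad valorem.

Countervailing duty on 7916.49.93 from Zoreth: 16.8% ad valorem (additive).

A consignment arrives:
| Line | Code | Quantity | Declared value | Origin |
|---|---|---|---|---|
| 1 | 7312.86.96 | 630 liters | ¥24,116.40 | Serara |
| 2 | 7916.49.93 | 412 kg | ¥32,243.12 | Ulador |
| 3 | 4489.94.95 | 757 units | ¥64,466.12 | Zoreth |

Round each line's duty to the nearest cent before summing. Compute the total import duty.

Line 1 (7312.86.96, Serara, 630 liters, ¥24,116.40):
Base rate for 7312.86.96 is ¥2.04/liter.
Duty = 630 × ¥2.04 = ¥1,285.20.
Line 2 (7916.49.93, Ulador, 412 kg, ¥32,243.12):
Base rate for 7916.49.93 is 13.5%.
Origin Ulador qualifies under the Dreneth–Ulador agreement and 7916.49.93 is covered: preferential rate 12% applies instead.
The additional-duty order on 7916.49.93 targets Zoreth, not Ulador; it does not apply.
Duty = ¥32,243.12 × 12% = ¥3,869.17.
Line 3 (4489.94.95, Zoreth, 757 units, ¥64,466.12):
Base rate for 4489.94.95 is 20.5%.
Duty = ¥64,466.12 × 20.5% = ¥13,215.55.
Total = ¥1,285.20 + ¥3,869.17 + ¥13,215.55 = ¥18,369.92.

¥18,369.92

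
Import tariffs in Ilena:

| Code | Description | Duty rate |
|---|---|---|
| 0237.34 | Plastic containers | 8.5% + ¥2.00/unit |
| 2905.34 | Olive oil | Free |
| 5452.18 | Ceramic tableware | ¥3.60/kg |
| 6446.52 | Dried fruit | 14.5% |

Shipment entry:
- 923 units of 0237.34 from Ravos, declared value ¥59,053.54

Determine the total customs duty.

Line 1 (0237.34, Ravos, 923 units, ¥59,053.54):
Base rate for 0237.34 is 8.5% + ¥2.00/unit.
Duty = ¥59,053.54 × 8.5% + 923 × ¥2.00 = ¥6,865.55.

¥6,865.55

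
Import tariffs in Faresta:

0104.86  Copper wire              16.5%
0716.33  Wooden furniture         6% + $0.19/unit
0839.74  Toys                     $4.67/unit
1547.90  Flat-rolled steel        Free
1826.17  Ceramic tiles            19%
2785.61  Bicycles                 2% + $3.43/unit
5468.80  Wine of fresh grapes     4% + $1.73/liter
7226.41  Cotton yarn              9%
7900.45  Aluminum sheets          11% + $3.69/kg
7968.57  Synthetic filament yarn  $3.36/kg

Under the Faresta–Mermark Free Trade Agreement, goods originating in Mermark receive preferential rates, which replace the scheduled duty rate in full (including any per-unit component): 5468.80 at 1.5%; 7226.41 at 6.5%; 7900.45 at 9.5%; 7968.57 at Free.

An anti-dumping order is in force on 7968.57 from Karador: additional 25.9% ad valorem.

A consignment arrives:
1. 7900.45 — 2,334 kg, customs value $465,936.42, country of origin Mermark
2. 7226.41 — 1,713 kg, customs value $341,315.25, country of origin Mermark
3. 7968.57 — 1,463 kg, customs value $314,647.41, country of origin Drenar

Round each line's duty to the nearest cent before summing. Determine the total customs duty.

$71,365.13

Line 1 (7900.45, Mermark, 2,334 kg, $465,936.42):
Base rate for 7900.45 is 11% + $3.69/kg.
Origin Mermark qualifies under the Faresta–Mermark agreement and 7900.45 is covered: preferential rate 9.5% applies instead.
Duty = $465,936.42 × 9.5% = $44,263.96.
Line 2 (7226.41, Mermark, 1,713 kg, $341,315.25):
Base rate for 7226.41 is 9%.
Origin Mermark qualifies under the Faresta–Mermark agreement and 7226.41 is covered: preferential rate 6.5% applies instead.
Duty = $341,315.25 × 6.5% = $22,185.49.
Line 3 (7968.57, Drenar, 1,463 kg, $314,647.41):
Base rate for 7968.57 is $3.36/kg.
7968.57 has an FTA preferential rate, but origin Drenar is not Mermark; base rate stands.
The additional-duty order on 7968.57 targets Karador, not Drenar; it does not apply.
Duty = 1,463 × $3.36 = $4,915.68.
Total = $44,263.96 + $22,185.49 + $4,915.68 = $71,365.13.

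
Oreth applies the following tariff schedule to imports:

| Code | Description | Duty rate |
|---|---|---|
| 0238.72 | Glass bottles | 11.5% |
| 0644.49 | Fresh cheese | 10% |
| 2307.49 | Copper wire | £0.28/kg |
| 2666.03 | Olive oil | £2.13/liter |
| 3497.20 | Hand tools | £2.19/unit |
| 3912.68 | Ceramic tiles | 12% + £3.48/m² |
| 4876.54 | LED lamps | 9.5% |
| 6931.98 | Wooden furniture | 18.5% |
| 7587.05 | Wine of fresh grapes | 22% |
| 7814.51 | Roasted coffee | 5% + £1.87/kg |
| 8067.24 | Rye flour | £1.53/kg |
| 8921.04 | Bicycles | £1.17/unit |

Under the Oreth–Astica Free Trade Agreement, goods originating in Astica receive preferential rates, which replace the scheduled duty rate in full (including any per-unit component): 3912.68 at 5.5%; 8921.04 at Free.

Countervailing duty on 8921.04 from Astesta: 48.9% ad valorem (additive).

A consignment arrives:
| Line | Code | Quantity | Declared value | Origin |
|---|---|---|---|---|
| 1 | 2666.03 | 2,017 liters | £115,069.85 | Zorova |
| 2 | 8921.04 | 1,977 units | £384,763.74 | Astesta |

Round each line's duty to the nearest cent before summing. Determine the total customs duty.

£194,758.77

Line 1 (2666.03, Zorova, 2,017 liters, £115,069.85):
Base rate for 2666.03 is £2.13/liter.
Duty = 2,017 × £2.13 = £4,296.21.
Line 2 (8921.04, Astesta, 1,977 units, £384,763.74):
Base rate for 8921.04 is £1.17/unit.
8921.04 has an FTA preferential rate, but origin Astesta is not Astica; base rate stands.
Additional duty on 8921.04 from Astesta: +48.9% ad valorem. Applied ad valorem rate = 48.9%.
Duty = £384,763.74 × 48.9% + 1,977 × £1.17 = £190,462.56.
Total = £4,296.21 + £190,462.56 = £194,758.77.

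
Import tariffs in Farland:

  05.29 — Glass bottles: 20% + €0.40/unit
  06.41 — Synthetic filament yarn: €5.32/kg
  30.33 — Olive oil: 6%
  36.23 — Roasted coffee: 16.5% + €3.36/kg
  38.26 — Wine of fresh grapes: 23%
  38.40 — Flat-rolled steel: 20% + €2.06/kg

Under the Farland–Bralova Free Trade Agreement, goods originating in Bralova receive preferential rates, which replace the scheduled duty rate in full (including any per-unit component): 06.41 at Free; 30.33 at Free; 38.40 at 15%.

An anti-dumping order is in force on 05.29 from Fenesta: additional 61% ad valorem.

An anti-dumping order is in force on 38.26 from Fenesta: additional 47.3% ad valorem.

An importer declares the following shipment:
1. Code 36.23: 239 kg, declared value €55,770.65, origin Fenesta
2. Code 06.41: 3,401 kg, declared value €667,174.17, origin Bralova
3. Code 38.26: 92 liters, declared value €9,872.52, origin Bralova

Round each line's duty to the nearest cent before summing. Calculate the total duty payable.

€12,275.88

Line 1 (36.23, Fenesta, 239 kg, €55,770.65):
Base rate for 36.23 is 16.5% + €3.36/kg.
Duty = €55,770.65 × 16.5% + 239 × €3.36 = €10,005.20.
Line 2 (06.41, Bralova, 3,401 kg, €667,174.17):
Base rate for 06.41 is €5.32/kg.
Origin Bralova qualifies under the Farland–Bralova agreement and 06.41 is covered: preferential rate Free applies instead.
Duty = €667,174.17 × 0% = €0.00.
Line 3 (38.26, Bralova, 92 liters, €9,872.52):
Base rate for 38.26 is 23%.
Origin Bralova is the FTA partner but 38.26 is not on the preference list; base rate stands.
The additional-duty order on 38.26 targets Fenesta, not Bralova; it does not apply.
Duty = €9,872.52 × 23% = €2,270.68.
Total = €10,005.20 + €0.00 + €2,270.68 = €12,275.88.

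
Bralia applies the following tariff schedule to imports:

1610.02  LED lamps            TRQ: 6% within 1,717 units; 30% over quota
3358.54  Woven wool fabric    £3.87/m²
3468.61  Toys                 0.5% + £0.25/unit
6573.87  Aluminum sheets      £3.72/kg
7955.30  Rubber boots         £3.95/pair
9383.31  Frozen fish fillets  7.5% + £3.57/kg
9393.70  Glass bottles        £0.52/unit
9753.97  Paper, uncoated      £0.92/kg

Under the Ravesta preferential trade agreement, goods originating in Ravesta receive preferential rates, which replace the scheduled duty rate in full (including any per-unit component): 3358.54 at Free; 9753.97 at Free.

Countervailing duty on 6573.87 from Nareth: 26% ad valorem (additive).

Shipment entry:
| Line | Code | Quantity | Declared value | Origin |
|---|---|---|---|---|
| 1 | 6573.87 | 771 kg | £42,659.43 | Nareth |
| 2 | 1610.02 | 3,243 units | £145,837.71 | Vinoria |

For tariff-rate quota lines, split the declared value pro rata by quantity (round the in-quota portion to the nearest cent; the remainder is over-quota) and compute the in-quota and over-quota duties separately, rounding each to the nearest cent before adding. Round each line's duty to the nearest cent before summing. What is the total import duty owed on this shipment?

£39,179.65

Line 1 (6573.87, Nareth, 771 kg, £42,659.43):
Base rate for 6573.87 is £3.72/kg.
Additional duty on 6573.87 from Nareth: +26% ad valorem. Applied ad valorem rate = 26%.
Duty = £42,659.43 × 26% + 771 × £3.72 = £13,959.57.
Line 2 (1610.02, Vinoria, 3,243 units, £145,837.71):
Code 1610.02 is under a tariff-rate quota (threshold 1,717 units). In-quota: 1,717 units at 6%; over-quota: 1,526 units at 30%.
Pro-rata value split: in-quota = £145,837.71 × 1,717/3,243 = £77,213.49; over-quota = £145,837.71 − £77,213.49 = £68,624.22.
In-quota duty = £77,213.49 × 6% = £4,632.81. Over-quota duty = £68,624.22 × 30% = £20,587.27.
Line duty = £4,632.81 + £20,587.27 = £25,220.08.
Total = £13,959.57 + £25,220.08 = £39,179.65.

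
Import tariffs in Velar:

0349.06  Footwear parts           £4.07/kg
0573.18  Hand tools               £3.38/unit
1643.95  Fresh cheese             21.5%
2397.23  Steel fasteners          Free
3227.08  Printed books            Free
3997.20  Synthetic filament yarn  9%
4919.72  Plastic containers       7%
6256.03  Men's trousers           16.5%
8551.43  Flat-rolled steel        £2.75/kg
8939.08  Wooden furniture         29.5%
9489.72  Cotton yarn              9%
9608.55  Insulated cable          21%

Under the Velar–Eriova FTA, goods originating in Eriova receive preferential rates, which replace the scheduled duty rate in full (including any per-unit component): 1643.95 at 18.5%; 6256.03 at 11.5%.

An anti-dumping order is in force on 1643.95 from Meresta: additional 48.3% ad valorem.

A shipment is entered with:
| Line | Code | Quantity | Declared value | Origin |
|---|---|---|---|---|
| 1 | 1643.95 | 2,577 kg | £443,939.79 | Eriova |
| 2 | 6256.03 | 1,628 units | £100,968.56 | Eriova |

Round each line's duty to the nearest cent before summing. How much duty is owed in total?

Line 1 (1643.95, Eriova, 2,577 kg, £443,939.79):
Base rate for 1643.95 is 21.5%.
Origin Eriova qualifies under the Velar–Eriova agreement and 1643.95 is covered: preferential rate 18.5% applies instead.
The additional-duty order on 1643.95 targets Meresta, not Eriova; it does not apply.
Duty = £443,939.79 × 18.5% = £82,128.86.
Line 2 (6256.03, Eriova, 1,628 units, £100,968.56):
Base rate for 6256.03 is 16.5%.
Origin Eriova qualifies under the Velar–Eriova agreement and 6256.03 is covered: preferential rate 11.5% applies instead.
Duty = £100,968.56 × 11.5% = £11,611.38.
Total = £82,128.86 + £11,611.38 = £93,740.24.

£93,740.24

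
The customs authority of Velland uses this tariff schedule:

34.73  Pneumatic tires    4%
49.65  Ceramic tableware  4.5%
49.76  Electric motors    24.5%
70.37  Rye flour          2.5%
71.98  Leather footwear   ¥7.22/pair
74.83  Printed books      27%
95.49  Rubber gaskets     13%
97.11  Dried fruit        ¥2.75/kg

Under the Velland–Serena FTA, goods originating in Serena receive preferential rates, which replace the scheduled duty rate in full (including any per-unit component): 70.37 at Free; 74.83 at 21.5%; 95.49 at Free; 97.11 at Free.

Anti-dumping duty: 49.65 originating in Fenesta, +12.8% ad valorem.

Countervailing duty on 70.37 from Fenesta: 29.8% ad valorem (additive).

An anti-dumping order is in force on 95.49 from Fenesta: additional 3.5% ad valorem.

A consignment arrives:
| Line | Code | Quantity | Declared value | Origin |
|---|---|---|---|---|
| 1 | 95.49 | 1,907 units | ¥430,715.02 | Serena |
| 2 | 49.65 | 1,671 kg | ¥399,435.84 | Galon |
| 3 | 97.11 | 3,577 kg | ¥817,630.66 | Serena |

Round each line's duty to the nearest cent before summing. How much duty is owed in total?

Line 1 (95.49, Serena, 1,907 units, ¥430,715.02):
Base rate for 95.49 is 13%.
Origin Serena qualifies under the Velland–Serena agreement and 95.49 is covered: preferential rate Free applies instead.
The additional-duty order on 95.49 targets Fenesta, not Serena; it does not apply.
Duty = ¥430,715.02 × 0% = ¥0.00.
Line 2 (49.65, Galon, 1,671 kg, ¥399,435.84):
Base rate for 49.65 is 4.5%.
The additional-duty order on 49.65 targets Fenesta, not Galon; it does not apply.
Duty = ¥399,435.84 × 4.5% = ¥17,974.61.
Line 3 (97.11, Serena, 3,577 kg, ¥817,630.66):
Base rate for 97.11 is ¥2.75/kg.
Origin Serena qualifies under the Velland–Serena agreement and 97.11 is covered: preferential rate Free applies instead.
Duty = ¥817,630.66 × 0% = ¥0.00.
Total = ¥0.00 + ¥17,974.61 + ¥0.00 = ¥17,974.61.

¥17,974.61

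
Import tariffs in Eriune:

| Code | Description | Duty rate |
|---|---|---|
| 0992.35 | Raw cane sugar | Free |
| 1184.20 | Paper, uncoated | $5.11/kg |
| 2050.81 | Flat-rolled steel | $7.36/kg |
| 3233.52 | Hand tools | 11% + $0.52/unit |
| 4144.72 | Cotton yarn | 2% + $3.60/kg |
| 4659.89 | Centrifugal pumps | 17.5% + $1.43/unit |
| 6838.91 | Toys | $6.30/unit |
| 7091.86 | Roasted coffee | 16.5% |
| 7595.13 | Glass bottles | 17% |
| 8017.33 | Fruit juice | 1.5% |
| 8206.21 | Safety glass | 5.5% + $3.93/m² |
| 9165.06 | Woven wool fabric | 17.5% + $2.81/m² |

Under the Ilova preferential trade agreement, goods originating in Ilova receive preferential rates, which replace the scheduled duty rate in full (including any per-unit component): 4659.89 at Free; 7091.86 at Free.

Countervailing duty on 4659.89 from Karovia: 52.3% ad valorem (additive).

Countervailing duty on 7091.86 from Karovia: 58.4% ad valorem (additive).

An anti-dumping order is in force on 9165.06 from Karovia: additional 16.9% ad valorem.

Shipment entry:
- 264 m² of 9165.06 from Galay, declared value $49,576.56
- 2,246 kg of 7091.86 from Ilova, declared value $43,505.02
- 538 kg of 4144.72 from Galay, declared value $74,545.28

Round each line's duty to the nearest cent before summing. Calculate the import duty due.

Line 1 (9165.06, Galay, 264 m², $49,576.56):
Base rate for 9165.06 is 17.5% + $2.81/m².
The additional-duty order on 9165.06 targets Karovia, not Galay; it does not apply.
Duty = $49,576.56 × 17.5% + 264 × $2.81 = $9,417.74.
Line 2 (7091.86, Ilova, 2,246 kg, $43,505.02):
Base rate for 7091.86 is 16.5%.
Origin Ilova qualifies under the Eriune–Ilova agreement and 7091.86 is covered: preferential rate Free applies instead.
The additional-duty order on 7091.86 targets Karovia, not Ilova; it does not apply.
Duty = $43,505.02 × 0% = $0.00.
Line 3 (4144.72, Galay, 538 kg, $74,545.28):
Base rate for 4144.72 is 2% + $3.60/kg.
Duty = $74,545.28 × 2% + 538 × $3.60 = $3,427.71.
Total = $9,417.74 + $0.00 + $3,427.71 = $12,845.45.

$12,845.45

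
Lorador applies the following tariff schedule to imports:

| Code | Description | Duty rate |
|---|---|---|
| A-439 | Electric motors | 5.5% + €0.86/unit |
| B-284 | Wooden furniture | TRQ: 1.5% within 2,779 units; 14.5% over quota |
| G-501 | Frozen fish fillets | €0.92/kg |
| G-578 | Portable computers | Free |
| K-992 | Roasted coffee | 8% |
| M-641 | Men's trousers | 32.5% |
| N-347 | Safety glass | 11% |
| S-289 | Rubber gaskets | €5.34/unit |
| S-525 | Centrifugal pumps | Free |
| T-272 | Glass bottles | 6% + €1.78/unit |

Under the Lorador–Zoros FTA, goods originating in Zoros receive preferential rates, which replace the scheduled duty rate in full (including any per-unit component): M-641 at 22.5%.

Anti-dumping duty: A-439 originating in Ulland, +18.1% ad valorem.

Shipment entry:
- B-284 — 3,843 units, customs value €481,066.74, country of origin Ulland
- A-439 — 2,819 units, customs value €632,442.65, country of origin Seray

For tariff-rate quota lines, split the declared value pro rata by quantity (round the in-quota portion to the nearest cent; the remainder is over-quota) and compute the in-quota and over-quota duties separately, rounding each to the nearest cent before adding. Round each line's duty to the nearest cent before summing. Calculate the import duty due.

Line 1 (B-284, Ulland, 3,843 units, €481,066.74):
Code B-284 is under a tariff-rate quota (threshold 2,779 units). In-quota: 2,779 units at 1.5%; over-quota: 1,064 units at 14.5%.
Pro-rata value split: in-quota = €481,066.74 × 2,779/3,843 = €347,875.22; over-quota = €481,066.74 − €347,875.22 = €133,191.52.
In-quota duty = €347,875.22 × 1.5% = €5,218.13. Over-quota duty = €133,191.52 × 14.5% = €19,312.77.
Line duty = €5,218.13 + €19,312.77 = €24,530.90.
Line 2 (A-439, Seray, 2,819 units, €632,442.65):
Base rate for A-439 is 5.5% + €0.86/unit.
The additional-duty order on A-439 targets Ulland, not Seray; it does not apply.
Duty = €632,442.65 × 5.5% + 2,819 × €0.86 = €37,208.69.
Total = €24,530.90 + €37,208.69 = €61,739.59.

€61,739.59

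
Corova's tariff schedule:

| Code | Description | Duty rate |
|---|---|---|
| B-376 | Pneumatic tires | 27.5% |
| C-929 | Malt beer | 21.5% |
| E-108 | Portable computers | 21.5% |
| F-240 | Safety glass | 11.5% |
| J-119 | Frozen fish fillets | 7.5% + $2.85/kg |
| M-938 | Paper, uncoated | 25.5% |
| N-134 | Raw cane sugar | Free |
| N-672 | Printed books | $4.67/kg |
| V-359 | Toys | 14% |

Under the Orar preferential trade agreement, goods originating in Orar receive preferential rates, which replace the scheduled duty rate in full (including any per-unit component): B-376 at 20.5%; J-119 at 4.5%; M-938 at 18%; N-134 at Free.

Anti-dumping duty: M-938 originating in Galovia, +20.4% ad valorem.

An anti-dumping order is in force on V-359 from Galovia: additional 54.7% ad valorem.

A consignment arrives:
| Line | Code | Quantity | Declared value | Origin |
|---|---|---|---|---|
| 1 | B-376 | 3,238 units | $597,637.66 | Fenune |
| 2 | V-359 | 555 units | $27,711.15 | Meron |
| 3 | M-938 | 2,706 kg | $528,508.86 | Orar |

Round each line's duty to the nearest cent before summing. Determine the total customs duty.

Line 1 (B-376, Fenune, 3,238 units, $597,637.66):
Base rate for B-376 is 27.5%.
B-376 has an FTA preferential rate, but origin Fenune is not Orar; base rate stands.
Duty = $597,637.66 × 27.5% = $164,350.36.
Line 2 (V-359, Meron, 555 units, $27,711.15):
Base rate for V-359 is 14%.
The additional-duty order on V-359 targets Galovia, not Meron; it does not apply.
Duty = $27,711.15 × 14% = $3,879.56.
Line 3 (M-938, Orar, 2,706 kg, $528,508.86):
Base rate for M-938 is 25.5%.
Origin Orar qualifies under the Corova–Orar agreement and M-938 is covered: preferential rate 18% applies instead.
The additional-duty order on M-938 targets Galovia, not Orar; it does not apply.
Duty = $528,508.86 × 18% = $95,131.59.
Total = $164,350.36 + $3,879.56 + $95,131.59 = $263,361.51.

$263,361.51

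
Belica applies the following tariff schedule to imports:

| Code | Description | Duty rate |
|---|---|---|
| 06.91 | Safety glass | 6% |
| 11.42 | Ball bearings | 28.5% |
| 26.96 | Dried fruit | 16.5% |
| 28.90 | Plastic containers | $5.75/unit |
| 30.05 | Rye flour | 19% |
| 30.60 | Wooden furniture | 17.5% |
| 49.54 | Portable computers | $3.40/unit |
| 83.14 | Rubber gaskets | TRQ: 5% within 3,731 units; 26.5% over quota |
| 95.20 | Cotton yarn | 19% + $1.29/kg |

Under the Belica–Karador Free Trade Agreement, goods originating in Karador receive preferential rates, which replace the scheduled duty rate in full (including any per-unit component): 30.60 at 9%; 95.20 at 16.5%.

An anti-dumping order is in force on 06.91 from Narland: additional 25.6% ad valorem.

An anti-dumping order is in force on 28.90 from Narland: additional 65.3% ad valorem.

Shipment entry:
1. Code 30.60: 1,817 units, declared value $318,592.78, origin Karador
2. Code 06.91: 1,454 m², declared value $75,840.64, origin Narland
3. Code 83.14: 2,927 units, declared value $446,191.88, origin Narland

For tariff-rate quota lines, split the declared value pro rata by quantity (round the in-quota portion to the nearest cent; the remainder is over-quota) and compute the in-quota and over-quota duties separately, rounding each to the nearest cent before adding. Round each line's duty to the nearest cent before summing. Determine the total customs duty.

$74,948.58

Line 1 (30.60, Karador, 1,817 units, $318,592.78):
Base rate for 30.60 is 17.5%.
Origin Karador qualifies under the Belica–Karador agreement and 30.60 is covered: preferential rate 9% applies instead.
Duty = $318,592.78 × 9% = $28,673.35.
Line 2 (06.91, Narland, 1,454 m², $75,840.64):
Base rate for 06.91 is 6%.
Additional duty on 06.91 from Narland: +25.6%. Applied ad valorem rate: 6% + 25.6% = 31.6%.
Duty = $75,840.64 × 31.6% = $23,965.64.
Line 3 (83.14, Narland, 2,927 units, $446,191.88):
Code 83.14 is under a tariff-rate quota (threshold 3,731 units). Quantity 2,927 units is within the quota, so the in-quota rate 5% applies to the full value.
Duty = $446,191.88 × 5% = $22,309.59.
Total = $28,673.35 + $23,965.64 + $22,309.59 = $74,948.58.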